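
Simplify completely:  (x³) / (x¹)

x²

Quotient: x²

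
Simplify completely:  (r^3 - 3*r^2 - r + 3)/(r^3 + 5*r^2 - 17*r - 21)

(r - 1)/(r + 7)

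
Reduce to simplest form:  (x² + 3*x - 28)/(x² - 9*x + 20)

Factor: x² + 3*x - 28 = (x + 7)·(x - 4);  x² - 9*x + 20 = (x - 4)·(x - 5)
Cancel the common factor (x - 4).

(x + 7)/(x - 5)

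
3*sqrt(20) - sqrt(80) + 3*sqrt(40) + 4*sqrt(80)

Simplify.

6*sqrt(10) + 18*sqrt(5)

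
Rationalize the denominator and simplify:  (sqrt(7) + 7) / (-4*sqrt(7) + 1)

(-29*sqrt(7) - 35)/111

Multiply numerator and denominator by 1 + 4*sqrt(7).
Denominator becomes -111; numerator becomes 35 + 29*sqrt(7).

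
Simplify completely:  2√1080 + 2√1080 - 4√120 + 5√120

2√1080 = 12*√30; 2√1080 = 12*√30; 4√120 = 8*√30; 5√120 = 10*√30
Combine: (12 + 12 - 8 + 10)·√30 = 26*√30

26*√30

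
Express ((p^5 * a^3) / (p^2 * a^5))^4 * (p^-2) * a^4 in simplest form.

p^10/a^4

Inside the bracket: p^3 * (a^-2)
Raise to the power 4: p^12 * (a^-8)
Multiply by (p^-2) * a^4: add exponents.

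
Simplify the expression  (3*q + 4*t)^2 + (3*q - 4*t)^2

18*q^2 + 32*t^2

Only the even-power cross terms survive.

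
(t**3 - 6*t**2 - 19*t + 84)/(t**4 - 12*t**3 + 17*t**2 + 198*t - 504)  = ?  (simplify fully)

Factor: t**3 - 6*t**2 - 19*t + 84 = (t - 3)*(t - 7)*(t + 4);  t**4 - 12*t**3 + 17*t**2 + 198*t - 504 = (t - 7)*(t + 4)*(t - 3)*(t - 6)
Cancel the common factors (t + 4), (t - 3), (t - 7).

1/(t - 6)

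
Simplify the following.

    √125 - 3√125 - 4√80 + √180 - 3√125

√125 = 5*√5; 3√125 = 15*√5; 4√80 = 16*√5; √180 = 6*√5; 3√125 = 15*√5
Combine: (5 - 15 - 16 + 6 - 15)·√5 = -35*√5

-35*√5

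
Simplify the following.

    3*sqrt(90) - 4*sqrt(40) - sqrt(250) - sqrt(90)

3*sqrt(90) = 9*sqrt(10); 4*sqrt(40) = 8*sqrt(10); sqrt(250) = 5*sqrt(10); sqrt(90) = 3*sqrt(10)
Combine: (9 - 8 - 5 - 3)·sqrt(10) = -7*sqrt(10)

-7*sqrt(10)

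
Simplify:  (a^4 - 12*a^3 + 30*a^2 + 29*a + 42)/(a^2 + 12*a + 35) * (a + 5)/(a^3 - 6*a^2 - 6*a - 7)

(a - 6)/(a + 7)

Factor: a^4 - 12*a^3 + 30*a^2 + 29*a + 42 = (a^2 + a + 1)*(a - 7)*(a - 6);  a^2 + 12*a + 35 = (a + 7)*(a + 5);  a^3 - 6*a^2 - 6*a - 7 = (a - 7)*(a^2 + a + 1)
Cancel the common factors (a^2 + a + 1), (a + 5), (a - 7).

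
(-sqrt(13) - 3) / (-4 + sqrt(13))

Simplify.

(25 + 7*sqrt(13))/3

Multiply numerator and denominator by -4 - sqrt(13).
Denominator becomes 3; numerator becomes 25 + 7*sqrt(13).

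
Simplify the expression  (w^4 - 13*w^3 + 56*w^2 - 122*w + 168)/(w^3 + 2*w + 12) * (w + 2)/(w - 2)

(w^2 - 11*w + 28)/(w - 2)

Factor: w^4 - 13*w^3 + 56*w^2 - 122*w + 168 = (w - 7)*(w^2 - 2*w + 6)*(w - 4);  w^3 + 2*w + 12 = (w^2 - 2*w + 6)*(w + 2)
Cancel the common factors (w^2 - 2*w + 6), (w + 2).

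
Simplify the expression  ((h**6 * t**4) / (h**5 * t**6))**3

Inside the bracket: h**1 * (t**-2)
Raise to the power 3: h**3 * (t**-6)

h**3/t**6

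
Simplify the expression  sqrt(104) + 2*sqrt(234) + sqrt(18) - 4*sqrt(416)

-8*sqrt(26) + 3*sqrt(2)

sqrt(104) = 2*sqrt(26); 2*sqrt(234) = 6*sqrt(26); sqrt(18) = 3*sqrt(2); 4*sqrt(416) = 16*sqrt(26)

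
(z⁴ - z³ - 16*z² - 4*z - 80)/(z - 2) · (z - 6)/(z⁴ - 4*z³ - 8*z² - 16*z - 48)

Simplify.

Factor: z⁴ - z³ - 16*z² - 4*z - 80 = (z - 5)·(z + 4)·(z² + 4);  z⁴ - 4*z³ - 8*z² - 16*z - 48 = (z - 6)·(z² + 4)·(z + 2)
Cancel the common factors (z² + 4), (z - 6).

(z² - z - 20)/(z² - 4)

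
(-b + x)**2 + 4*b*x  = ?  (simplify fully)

(b + x)**2

Expand the square and combine the 4*b*x term.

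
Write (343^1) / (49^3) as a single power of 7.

343^1 = 7^3; 49^3 = 7^6
Combine exponents: 7^(-3)

7^(-3)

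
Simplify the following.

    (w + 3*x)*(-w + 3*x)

-w^2 + 9*x^2

(3*x)^2 - (w)^2 = -w^2 + 9*x^2.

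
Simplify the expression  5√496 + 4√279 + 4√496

48*√31

5√496 = 20*√31; 4√279 = 12*√31; 4√496 = 16*√31
Combine: (20 + 12 + 16)·√31 = 48*√31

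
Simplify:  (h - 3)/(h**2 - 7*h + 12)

1/(h - 4)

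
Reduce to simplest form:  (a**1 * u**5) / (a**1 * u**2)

u**3

Quotient: u**3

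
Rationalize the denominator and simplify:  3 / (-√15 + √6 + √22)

(-39*√15 - 3*√22 + 93*√6 + 36*√55)/359

Group as (√6 + √22) - √15; multiply by (√6 + √22) + √15, then rationalise the remaining surd.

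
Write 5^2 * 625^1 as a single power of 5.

5^6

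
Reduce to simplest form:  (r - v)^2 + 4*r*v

(r + v)^2

Expanding gives r^2 + 2*r*v + v^2, a perfect square.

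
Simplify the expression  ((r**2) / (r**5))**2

Inside the bracket: (r**-3)
Raise to the power 2: (r**-6)

r**(-6)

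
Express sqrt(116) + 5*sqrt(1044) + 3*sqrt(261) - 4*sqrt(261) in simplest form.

sqrt(116) = 2*sqrt(29); 5*sqrt(1044) = 30*sqrt(29); 3*sqrt(261) = 9*sqrt(29); 4*sqrt(261) = 12*sqrt(29)
Combine: (2 + 30 + 9 - 12)·sqrt(29) = 29*sqrt(29)

29*sqrt(29)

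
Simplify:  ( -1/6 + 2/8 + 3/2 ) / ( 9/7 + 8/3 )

Numerator: -1/6 + 2/8 + 3/2 = 19/12
Denominator: 9/7 + 8/3 = 83/21
Divide: (19/12) · (21/83) = 133/332

133/332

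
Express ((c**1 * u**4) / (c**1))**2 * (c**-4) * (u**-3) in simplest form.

u**5/c**4

Inside the bracket: u**4
Raise to the power 2: u**8
Multiply by (c**-4) * (u**-3): add exponents.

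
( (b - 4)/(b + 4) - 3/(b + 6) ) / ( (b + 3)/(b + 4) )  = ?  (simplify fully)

Numerator: (b - 4)/(b + 4) - 3/(b + 6) = (b^2 - b - 36)/(b^2 + 10*b + 24)
Denominator: (b + 3)/(b + 4) = (b + 3)/(b + 4)
Divide: ((b^2 - b - 36)/(b^2 + 10*b + 24)) · ((b + 4)/(b + 3)) = (b^2 - b - 36)/(b^2 + 9*b + 18)

(b^2 - b - 36)/(b^2 + 9*b + 18)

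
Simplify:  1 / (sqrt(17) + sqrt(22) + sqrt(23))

Group as (sqrt(22) + sqrt(23)) + sqrt(17); multiply by (sqrt(22) + sqrt(23)) - sqrt(17), then rationalise the remaining surd.

(-sqrt(8602) + 8*sqrt(23) + 9*sqrt(22) + 14*sqrt(17))/620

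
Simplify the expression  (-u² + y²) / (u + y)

-u² + y² factors as (-u + y)*(u + y).

-u + y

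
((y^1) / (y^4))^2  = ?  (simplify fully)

y^(-6)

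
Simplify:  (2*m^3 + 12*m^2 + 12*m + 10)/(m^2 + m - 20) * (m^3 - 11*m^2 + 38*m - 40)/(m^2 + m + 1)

Factor: 2*m^3 + 12*m^2 + 12*m + 10 = 2*(m + 5)*(m^2 + m + 1);  m^2 + m - 20 = (m + 5)*(m - 4);  m^3 - 11*m^2 + 38*m - 40 = (m - 4)*(m - 5)*(m - 2)
Cancel the common factors (m^2 + m + 1), (m - 4), (m + 5).

2*m^2 - 14*m + 20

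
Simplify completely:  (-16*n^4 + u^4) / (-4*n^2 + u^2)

4*n^2 + u^2

-16*n^4 + u^4 factors as (-2*n + u)*(2*n + u)*(4*n^2 + u^2).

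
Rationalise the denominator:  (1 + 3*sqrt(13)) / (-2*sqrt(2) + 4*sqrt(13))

Multiply numerator and denominator by 2*sqrt(2) + 4*sqrt(13).
Denominator becomes 200; numerator becomes 2*sqrt(2) + 4*sqrt(13) + 6*sqrt(26) + 156.

(sqrt(2) + 2*sqrt(13) + 3*sqrt(26) + 78)/100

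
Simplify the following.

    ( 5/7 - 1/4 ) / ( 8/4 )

13/56

Numerator: 5/7 - 1/4 = 13/28
Denominator: 8/4 = 2
Divide: (13/28) · (1/2) = 13/56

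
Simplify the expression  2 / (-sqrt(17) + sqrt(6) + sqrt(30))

(-38*sqrt(17) - 14*sqrt(30) + 82*sqrt(6) + 24*sqrt(85))/359

Group as (sqrt(6) + sqrt(30)) - sqrt(17); multiply by (sqrt(6) + sqrt(30)) + sqrt(17), then rationalise the remaining surd.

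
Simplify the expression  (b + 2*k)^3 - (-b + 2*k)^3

Only the odd-power cross terms survive.

2*b*(b^2 + 12*k^2)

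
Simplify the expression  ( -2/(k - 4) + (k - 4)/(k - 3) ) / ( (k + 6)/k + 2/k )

(k³ - 10*k² + 22*k)/(k³ + k² - 44*k + 96)

Numerator: -2/(k - 4) + (k - 4)/(k - 3) = (k² - 10*k + 22)/(k² - 7*k + 12)
Denominator: (k + 6)/k + 2/k = (k + 8)/k
Divide: ((k² - 10*k + 22)/(k² - 7*k + 12)) · (k/(k + 8)) = (k³ - 10*k² + 22*k)/(k³ + k² - 44*k + 96)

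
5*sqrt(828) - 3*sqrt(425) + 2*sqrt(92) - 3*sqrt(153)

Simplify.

5*sqrt(828) = 30*sqrt(23); 3*sqrt(425) = 15*sqrt(17); 2*sqrt(92) = 4*sqrt(23); 3*sqrt(153) = 9*sqrt(17)

-24*sqrt(17) + 34*sqrt(23)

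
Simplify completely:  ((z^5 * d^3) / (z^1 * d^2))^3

d^3*z^12

Inside the bracket: z^4 * d^1
Raise to the power 3: z^12 * d^3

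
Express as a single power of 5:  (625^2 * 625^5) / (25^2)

5^24

625^2 = 5^8; 625^5 = 5^20; 25^2 = 5^4
Combine exponents: 5^24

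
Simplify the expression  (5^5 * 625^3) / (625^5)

5^(-3)

5^5 = 5^5; 625^3 = 5^12; 625^5 = 5^20
Combine exponents: 5^(-3)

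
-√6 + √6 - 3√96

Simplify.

-12*√6

√6 = √6; √6 = √6; 3√96 = 12*√6
Combine: (-1 + 1 - 12)·√6 = -12*√6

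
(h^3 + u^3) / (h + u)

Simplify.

h^2 - h*u + u^2

Factor as (a+b)(a^2-ab+b^2) with a=u, b=h.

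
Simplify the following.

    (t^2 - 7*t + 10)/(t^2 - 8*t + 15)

(t - 2)/(t - 3)

Factor: t^2 - 7*t + 10 = (t - 2)*(t - 5);  t^2 - 8*t + 15 = (t - 5)*(t - 3)
Cancel the common factor (t - 5).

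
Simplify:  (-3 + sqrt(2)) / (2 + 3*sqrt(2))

Multiply numerator and denominator by -3*sqrt(2) + 2.
Denominator becomes -14; numerator becomes -12 + 11*sqrt(2).

(-11*sqrt(2) + 12)/14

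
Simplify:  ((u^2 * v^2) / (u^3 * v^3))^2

Inside the bracket: (u^-1) * (v^-1)
Raise to the power 2: (u^-2) * (v^-2)

1/(u^2*v^2)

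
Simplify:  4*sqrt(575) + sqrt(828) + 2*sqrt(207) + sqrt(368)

36*sqrt(23)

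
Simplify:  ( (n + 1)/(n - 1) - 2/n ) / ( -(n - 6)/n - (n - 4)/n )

Numerator: (n + 1)/(n - 1) - 2/n = (n**2 - n + 2)/(n**2 - n)
Denominator: -(n - 6)/n - (n - 4)/n = (-2*n + 10)/n
Divide: ((n**2 - n + 2)/(n**2 - n)) · (n/(-2*n + 10)) = (-n**2 + n - 2)/(2*n**2 - 12*n + 10)

(-n**2 + n - 2)/(2*n**2 - 12*n + 10)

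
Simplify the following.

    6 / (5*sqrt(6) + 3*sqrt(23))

Multiply numerator and denominator by -5*sqrt(6) + 3*sqrt(23).
Denominator becomes 57; numerator becomes -30*sqrt(6) + 18*sqrt(23).

(-10*sqrt(6) + 6*sqrt(23))/19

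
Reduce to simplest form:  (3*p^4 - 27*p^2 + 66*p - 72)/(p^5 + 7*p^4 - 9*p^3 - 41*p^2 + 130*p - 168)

3/(p + 7)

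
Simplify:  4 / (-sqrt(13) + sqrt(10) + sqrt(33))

Group as (sqrt(10) + sqrt(33)) - sqrt(13); multiply by (sqrt(10) + sqrt(33)) + sqrt(13), then rationalise the remaining surd.

(-30*sqrt(13) - 10*sqrt(33) + 36*sqrt(10) + 2*sqrt(4290))/105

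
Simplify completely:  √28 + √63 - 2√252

√28 = 2*√7; √63 = 3*√7; 2√252 = 12*√7
Combine: (2 + 3 - 12)·√7 = -7*√7

-7*√7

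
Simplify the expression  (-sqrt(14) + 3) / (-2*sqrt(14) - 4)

Multiply numerator and denominator by -4 + 2*sqrt(14).
Denominator becomes -40; numerator becomes -40 + 10*sqrt(14).

(-sqrt(14) + 4)/4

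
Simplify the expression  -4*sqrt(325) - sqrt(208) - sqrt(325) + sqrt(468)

-23*sqrt(13)

4*sqrt(325) = 20*sqrt(13); sqrt(208) = 4*sqrt(13); sqrt(325) = 5*sqrt(13); sqrt(468) = 6*sqrt(13)
Combine: (-20 - 4 - 5 + 6)·sqrt(13) = -23*sqrt(13)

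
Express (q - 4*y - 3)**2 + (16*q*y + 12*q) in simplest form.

Expanding gives q**2 + 8*q*y + 6*q + 16*y**2 + 24*y + 9, a perfect square.

(q + 4*y + 3)**2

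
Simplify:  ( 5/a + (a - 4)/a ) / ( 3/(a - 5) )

Numerator: 5/a + (a - 4)/a = (a + 1)/a
Denominator: 3/(a - 5) = 3/(a - 5)
Divide: ((a + 1)/a) · (a/3 - 5/3) = (a² - 4*a - 5)/(3*a)

(a² - 4*a - 5)/(3*a)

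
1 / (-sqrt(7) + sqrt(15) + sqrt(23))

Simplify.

Group as (sqrt(15) + sqrt(23)) - sqrt(7); multiply by (sqrt(15) + sqrt(23)) + sqrt(7), then rationalise the remaining surd.

(-31*sqrt(7) - sqrt(23) + 15*sqrt(15) + 2*sqrt(2415))/419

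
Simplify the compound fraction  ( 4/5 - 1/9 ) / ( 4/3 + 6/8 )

124/375

Numerator: 4/5 - 1/9 = 31/45
Denominator: 4/3 + 6/8 = 25/12
Divide: (31/45) · (12/25) = 124/375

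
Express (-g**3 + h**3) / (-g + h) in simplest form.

Factor as (a-b)(a**2+ab+b**2) with a=h, b=g.

g**2 + g*h + h**2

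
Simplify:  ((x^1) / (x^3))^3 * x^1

x^(-5)

Inside the bracket: (x^-2)
Raise to the power 3: (x^-6)
Multiply by x^1: add exponents.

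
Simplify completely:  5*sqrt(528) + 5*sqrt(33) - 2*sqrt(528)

5*sqrt(528) = 20*sqrt(33); 5*sqrt(33) = 5*sqrt(33); 2*sqrt(528) = 8*sqrt(33)
Combine: (20 + 5 - 8)·sqrt(33) = 17*sqrt(33)

17*sqrt(33)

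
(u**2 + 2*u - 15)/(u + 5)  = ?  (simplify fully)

u - 3

Factor: u**2 + 2*u - 15 = (u + 5)*(u - 3)
Cancel the common factor (u + 5).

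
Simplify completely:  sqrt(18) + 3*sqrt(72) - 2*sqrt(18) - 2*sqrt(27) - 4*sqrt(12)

-14*sqrt(3) + 15*sqrt(2)

sqrt(18) = 3*sqrt(2); 3*sqrt(72) = 18*sqrt(2); 2*sqrt(18) = 6*sqrt(2); 2*sqrt(27) = 6*sqrt(3); 4*sqrt(12) = 8*sqrt(3)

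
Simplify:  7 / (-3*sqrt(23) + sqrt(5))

(-21*sqrt(23) - 7*sqrt(5))/202

Multiply numerator and denominator by sqrt(5) + 3*sqrt(23).
Denominator becomes -202; numerator becomes 7*sqrt(5) + 21*sqrt(23).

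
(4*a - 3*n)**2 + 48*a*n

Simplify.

Expand the square and combine the 48*a*n term.

(4*a + 3*n)**2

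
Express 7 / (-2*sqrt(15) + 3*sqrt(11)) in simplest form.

Multiply numerator and denominator by 2*sqrt(15) + 3*sqrt(11).
Denominator becomes 39; numerator becomes 14*sqrt(15) + 21*sqrt(11).

(14*sqrt(15) + 21*sqrt(11))/39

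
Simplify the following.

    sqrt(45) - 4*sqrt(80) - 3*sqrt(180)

sqrt(45) = 3*sqrt(5); 4*sqrt(80) = 16*sqrt(5); 3*sqrt(180) = 18*sqrt(5)
Combine: (3 - 16 - 18)·sqrt(5) = -31*sqrt(5)

-31*sqrt(5)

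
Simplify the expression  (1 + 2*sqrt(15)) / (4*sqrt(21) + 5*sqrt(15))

Multiply numerator and denominator by -4*sqrt(21) + 5*sqrt(15).
Denominator becomes 39; numerator becomes -24*sqrt(35) - 4*sqrt(21) + 5*sqrt(15) + 150.

(-24*sqrt(35) - 4*sqrt(21) + 5*sqrt(15) + 150)/39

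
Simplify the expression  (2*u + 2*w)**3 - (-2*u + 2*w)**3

Only the odd-power cross terms survive.

16*u*(u**2 + 3*w**2)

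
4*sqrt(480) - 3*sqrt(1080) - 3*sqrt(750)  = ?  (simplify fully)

-17*sqrt(30)

4*sqrt(480) = 16*sqrt(30); 3*sqrt(1080) = 18*sqrt(30); 3*sqrt(750) = 15*sqrt(30)
Combine: (16 - 18 - 15)·sqrt(30) = -17*sqrt(30)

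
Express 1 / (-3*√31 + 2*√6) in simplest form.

(-3*√31 - 2*√6)/255

Multiply numerator and denominator by 2*√6 + 3*√31.
Denominator becomes -255; numerator becomes 2*√6 + 3*√31.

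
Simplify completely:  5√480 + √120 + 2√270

28*√30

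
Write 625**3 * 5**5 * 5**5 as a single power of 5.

5**22

625**3 = 5**12; 5**5 = 5**5; 5**5 = 5**5
Combine exponents: 5**22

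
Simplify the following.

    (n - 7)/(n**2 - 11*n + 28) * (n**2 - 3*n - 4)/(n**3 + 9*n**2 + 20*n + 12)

1/(n**2 + 8*n + 12)

Factor: n**2 - 11*n + 28 = (n - 7)*(n - 4);  n**2 - 3*n - 4 = (n - 4)*(n + 1);  n**3 + 9*n**2 + 20*n + 12 = (n + 1)*(n + 2)*(n + 6)
Cancel the common factors (n - 4), (n - 7), (n + 1).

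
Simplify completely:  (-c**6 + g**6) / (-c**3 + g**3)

c**3 + g**3

Difference of sixth powers: factor out (-c**3 + g**3).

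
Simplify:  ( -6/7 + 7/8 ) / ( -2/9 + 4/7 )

9/176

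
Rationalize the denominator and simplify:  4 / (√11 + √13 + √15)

Group as (√11 + √13) + √15; multiply by (√11 + √13) - √15, then rationalise the remaining surd.

(-8*√2145 + 36*√15 + 52*√13 + 68*√11)/491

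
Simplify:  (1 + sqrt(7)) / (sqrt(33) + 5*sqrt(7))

Multiply numerator and denominator by -sqrt(33) + 5*sqrt(7).
Denominator becomes 142; numerator becomes -sqrt(231) - sqrt(33) + 5*sqrt(7) + 35.

(-sqrt(231) - sqrt(33) + 5*sqrt(7) + 35)/142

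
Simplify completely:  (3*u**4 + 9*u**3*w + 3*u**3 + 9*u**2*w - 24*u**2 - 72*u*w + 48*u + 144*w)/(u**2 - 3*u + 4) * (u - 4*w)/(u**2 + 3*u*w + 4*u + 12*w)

Factor: 3*u**4 + 9*u**3*w + 3*u**3 + 9*u**2*w - 24*u**2 - 72*u*w + 48*u + 144*w = 3*(u + 3*w)*(u**2 - 3*u + 4)*(u + 4);  u**2 + 3*u*w + 4*u + 12*w = (u + 4)*(u + 3*w)
Cancel the common factors (u**2 - 3*u + 4), (u + 3*w), (u + 4).

3*u - 12*w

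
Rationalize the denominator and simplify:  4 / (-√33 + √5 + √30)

(-2*√33 + 8*√30 + 58*√5 + 30*√22)/149

Group as (√5 + √30) - √33; multiply by (√5 + √30) + √33, then rationalise the remaining surd.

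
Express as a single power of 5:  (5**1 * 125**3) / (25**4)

5**1 = 5**1; 125**3 = 5**9; 25**4 = 5**8
Combine exponents: 5**2

5**2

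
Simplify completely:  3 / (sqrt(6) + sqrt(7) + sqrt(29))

(-42*sqrt(7) - 45*sqrt(6) + 3*sqrt(1218) + 24*sqrt(29))/44

Group as (sqrt(6) + sqrt(29)) + sqrt(7); multiply by (sqrt(6) + sqrt(29)) - sqrt(7), then rationalise the remaining surd.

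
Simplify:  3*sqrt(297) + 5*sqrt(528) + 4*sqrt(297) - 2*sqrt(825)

3*sqrt(297) = 9*sqrt(33); 5*sqrt(528) = 20*sqrt(33); 4*sqrt(297) = 12*sqrt(33); 2*sqrt(825) = 10*sqrt(33)
Combine: (9 + 20 + 12 - 10)·sqrt(33) = 31*sqrt(33)

31*sqrt(33)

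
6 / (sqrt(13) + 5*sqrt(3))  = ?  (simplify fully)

(-3*sqrt(13) + 15*sqrt(3))/31

Multiply numerator and denominator by -5*sqrt(3) + sqrt(13).
Denominator becomes -62; numerator becomes -30*sqrt(3) + 6*sqrt(13).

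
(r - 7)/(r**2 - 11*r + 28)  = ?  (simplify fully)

1/(r - 4)

Factor: r**2 - 11*r + 28 = (r - 4)*(r - 7)
Cancel the common factor (r - 7).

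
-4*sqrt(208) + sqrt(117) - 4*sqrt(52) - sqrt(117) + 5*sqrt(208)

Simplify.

-4*sqrt(13)

4*sqrt(208) = 16*sqrt(13); sqrt(117) = 3*sqrt(13); 4*sqrt(52) = 8*sqrt(13); sqrt(117) = 3*sqrt(13); 5*sqrt(208) = 20*sqrt(13)
Combine: (-16 + 3 - 8 - 3 + 20)·sqrt(13) = -4*sqrt(13)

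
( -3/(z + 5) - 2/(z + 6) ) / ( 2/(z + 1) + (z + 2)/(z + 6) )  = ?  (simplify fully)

Numerator: -3/(z + 5) - 2/(z + 6) = (-5*z - 28)/(z^2 + 11*z + 30)
Denominator: 2/(z + 1) + (z + 2)/(z + 6) = (z^2 + 5*z + 14)/(z^2 + 7*z + 6)
Divide: ((-5*z - 28)/(z^2 + 11*z + 30)) · ((z^2 + 7*z + 6)/(z^2 + 5*z + 14)) = (-5*z^2 - 33*z - 28)/(z^3 + 10*z^2 + 39*z + 70)

(-5*z^2 - 33*z - 28)/(z^3 + 10*z^2 + 39*z + 70)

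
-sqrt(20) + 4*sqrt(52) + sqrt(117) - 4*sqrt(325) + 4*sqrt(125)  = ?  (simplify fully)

-9*sqrt(13) + 18*sqrt(5)

sqrt(20) = 2*sqrt(5); 4*sqrt(52) = 8*sqrt(13); sqrt(117) = 3*sqrt(13); 4*sqrt(325) = 20*sqrt(13); 4*sqrt(125) = 20*sqrt(5)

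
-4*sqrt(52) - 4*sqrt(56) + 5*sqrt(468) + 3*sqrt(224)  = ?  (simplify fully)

4*sqrt(52) = 8*sqrt(13); 4*sqrt(56) = 8*sqrt(14); 5*sqrt(468) = 30*sqrt(13); 3*sqrt(224) = 12*sqrt(14)

4*sqrt(14) + 22*sqrt(13)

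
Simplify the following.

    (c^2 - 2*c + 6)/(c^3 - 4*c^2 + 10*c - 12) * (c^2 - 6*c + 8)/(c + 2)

(c - 4)/(c + 2)

Factor: c^3 - 4*c^2 + 10*c - 12 = (c - 2)*(c^2 - 2*c + 6);  c^2 - 6*c + 8 = (c - 4)*(c - 2)
Cancel the common factors (c^2 - 2*c + 6), (c - 2).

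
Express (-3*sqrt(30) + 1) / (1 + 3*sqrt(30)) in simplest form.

-(-3*sqrt(30) + 1)^2/269

Multiply numerator and denominator by -3*sqrt(30) + 1.
Denominator becomes -269; numerator becomes -6*sqrt(30) + 271.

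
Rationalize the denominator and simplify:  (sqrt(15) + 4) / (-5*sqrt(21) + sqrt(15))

(-20*sqrt(21) - 15*sqrt(35) - 4*sqrt(15) - 15)/510

Multiply numerator and denominator by sqrt(15) + 5*sqrt(21).
Denominator becomes -510; numerator becomes 15 + 4*sqrt(15) + 15*sqrt(35) + 20*sqrt(21).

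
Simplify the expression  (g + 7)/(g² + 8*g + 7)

Factor: g² + 8*g + 7 = (g + 7)·(g + 1)
Cancel the common factor (g + 7).

1/(g + 1)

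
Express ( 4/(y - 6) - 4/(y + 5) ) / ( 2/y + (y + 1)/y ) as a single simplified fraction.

Numerator: 4/(y - 6) - 4/(y + 5) = 44/(y**2 - y - 30)
Denominator: 2/y + (y + 1)/y = (y + 3)/y
Divide: (44/(y**2 - y - 30)) · (y/(y + 3)) = 44*y/(y**3 + 2*y**2 - 33*y - 90)

44*y/(y**3 + 2*y**2 - 33*y - 90)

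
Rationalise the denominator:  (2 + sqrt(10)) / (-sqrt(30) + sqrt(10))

(-5*sqrt(3) - sqrt(30) - 5 - sqrt(10))/10

Multiply numerator and denominator by sqrt(10) + sqrt(30).
Denominator becomes -20; numerator becomes 2*sqrt(10) + 10 + 2*sqrt(30) + 10*sqrt(3).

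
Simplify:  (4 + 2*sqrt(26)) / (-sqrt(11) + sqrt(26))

(4*sqrt(11) + 4*sqrt(26) + 2*sqrt(286) + 52)/15

Multiply numerator and denominator by sqrt(11) + sqrt(26).
Denominator becomes 15; numerator becomes 4*sqrt(11) + 4*sqrt(26) + 2*sqrt(286) + 52.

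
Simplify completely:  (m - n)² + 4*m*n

After expansion: m² + 2*m*n + n² — a perfect-square trinomial.

(m + n)²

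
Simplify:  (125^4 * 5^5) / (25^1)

125^4 = 5^12; 5^5 = 5^5; 25^1 = 5^2
Combine exponents: 5^15

5^15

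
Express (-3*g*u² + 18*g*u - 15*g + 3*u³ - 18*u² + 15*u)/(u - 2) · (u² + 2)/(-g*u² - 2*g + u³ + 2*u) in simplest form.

Factor: -3*g*u² + 18*g*u - 15*g + 3*u³ - 18*u² + 15*u = 3·(u - 1)·(u - 5)·(-g + u);  -g*u² - 2*g + u³ + 2*u = (u² + 2)·(-g + u)
Cancel the common factors (u² + 2), (-g + u).

(3*u² - 18*u + 15)/(u - 2)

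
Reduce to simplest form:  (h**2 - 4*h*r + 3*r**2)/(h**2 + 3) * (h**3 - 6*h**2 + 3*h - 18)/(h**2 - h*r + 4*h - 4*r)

Factor: h**2 - 4*h*r + 3*r**2 = (h - r)*(h - 3*r);  h**3 - 6*h**2 + 3*h - 18 = (h**2 + 3)*(h - 6);  h**2 - h*r + 4*h - 4*r = (h - r)*(h + 4)
Cancel the common factors (h**2 + 3), (h - r).

(h**2 - 3*h*r - 6*h + 18*r)/(h + 4)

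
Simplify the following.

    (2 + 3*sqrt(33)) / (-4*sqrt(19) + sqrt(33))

(-12*sqrt(627) - 99 - 8*sqrt(19) - 2*sqrt(33))/271

Multiply numerator and denominator by sqrt(33) + 4*sqrt(19).
Denominator becomes -271; numerator becomes 2*sqrt(33) + 8*sqrt(19) + 99 + 12*sqrt(627).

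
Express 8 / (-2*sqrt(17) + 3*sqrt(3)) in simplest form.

(-16*sqrt(17) - 24*sqrt(3))/41

Multiply numerator and denominator by 3*sqrt(3) + 2*sqrt(17).
Denominator becomes -41; numerator becomes 24*sqrt(3) + 16*sqrt(17).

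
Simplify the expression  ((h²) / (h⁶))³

Inside the bracket: (h^-4)
Raise to the power 3: (h^-12)

h^(-12)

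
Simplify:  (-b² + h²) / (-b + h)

b + h

-b² + h² factors as -(b - h)*(b + h).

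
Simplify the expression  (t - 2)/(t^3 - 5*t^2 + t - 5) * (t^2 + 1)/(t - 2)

1/(t - 5)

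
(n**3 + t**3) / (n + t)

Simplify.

Apply the sum-of-cubes factorisation and cancel (n + t).

n**2 - n*t + t**2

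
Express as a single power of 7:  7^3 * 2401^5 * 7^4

7^3 = 7^3; 2401^5 = 7^20; 7^4 = 7^4
Combine exponents: 7^27

7^27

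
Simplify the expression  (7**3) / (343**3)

7**(-6)

7**3 = 7**3; 343**3 = 7**9
Combine exponents: 7**(-6)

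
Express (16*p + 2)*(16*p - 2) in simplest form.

256*p**2 - 4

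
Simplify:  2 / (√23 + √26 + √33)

(-√19734 + 8*√33 + 15*√26 + 18*√23)/534

Group as (√23 + √33) + √26; multiply by (√23 + √33) - √26, then rationalise the remaining surd.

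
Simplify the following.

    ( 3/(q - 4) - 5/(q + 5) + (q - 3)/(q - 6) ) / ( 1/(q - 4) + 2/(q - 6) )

Numerator: 3/(q - 4) - 5/(q + 5) + (q - 3)/(q - 6) = (q**3 - 4*q**2 + 24*q - 150)/(q**3 - 5*q**2 - 26*q + 120)
Denominator: 1/(q - 4) + 2/(q - 6) = (3*q - 14)/(q**2 - 10*q + 24)
Divide: ((q**3 - 4*q**2 + 24*q - 150)/(q**3 - 5*q**2 - 26*q + 120)) · ((q**2 - 10*q + 24)/(3*q - 14)) = (q**3 - 4*q**2 + 24*q - 150)/(3*q**2 + q - 70)

(q**3 - 4*q**2 + 24*q - 150)/(3*q**2 + q - 70)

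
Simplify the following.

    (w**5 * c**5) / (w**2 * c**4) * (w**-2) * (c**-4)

w/c**3

Quotient: w**3 * c**1
Multiply by (w**-2) * (c**-4): add exponents.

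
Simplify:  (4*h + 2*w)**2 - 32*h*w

4*(2*h - w)**2

Expand the square and combine the 32*h*w term.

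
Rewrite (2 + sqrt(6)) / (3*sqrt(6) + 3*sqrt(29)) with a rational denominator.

Multiply numerator and denominator by -3*sqrt(29) + 3*sqrt(6).
Denominator becomes -207; numerator becomes -3*sqrt(174) - 6*sqrt(29) + 6*sqrt(6) + 18.

(-6 - 2*sqrt(6) + 2*sqrt(29) + sqrt(174))/69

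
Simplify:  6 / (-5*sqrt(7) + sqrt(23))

Multiply numerator and denominator by sqrt(23) + 5*sqrt(7).
Denominator becomes -152; numerator becomes 6*sqrt(23) + 30*sqrt(7).

(-15*sqrt(7) - 3*sqrt(23))/76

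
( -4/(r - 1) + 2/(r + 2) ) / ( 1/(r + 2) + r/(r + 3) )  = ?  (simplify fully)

(-2*r^2 - 16*r - 30)/(r^3 + 2*r^2 - 3)

Numerator: -4/(r - 1) + 2/(r + 2) = (-2*r - 10)/(r^2 + r - 2)
Denominator: 1/(r + 2) + r/(r + 3) = (r^2 + 3*r + 3)/(r^2 + 5*r + 6)
Divide: ((-2*r - 10)/(r^2 + r - 2)) · ((r^2 + 5*r + 6)/(r^2 + 3*r + 3)) = (-2*r^2 - 16*r - 30)/(r^3 + 2*r^2 - 3)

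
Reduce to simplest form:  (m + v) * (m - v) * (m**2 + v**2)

m**4 - v**4

(m+v)(m-v) = m**2 - v**2; continue pairing.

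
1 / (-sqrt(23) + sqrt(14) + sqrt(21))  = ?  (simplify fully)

Group as (sqrt(14) + sqrt(21)) - sqrt(23); multiply by (sqrt(14) + sqrt(21)) + sqrt(23), then rationalise the remaining surd.

(-6*sqrt(23) + 8*sqrt(21) + 15*sqrt(14) + 7*sqrt(138))/516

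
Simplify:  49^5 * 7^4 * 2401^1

49^5 = 7^10; 7^4 = 7^4; 2401^1 = 7^4
Combine exponents: 7^18

7^18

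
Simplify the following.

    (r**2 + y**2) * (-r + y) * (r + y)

-r**4 + y**4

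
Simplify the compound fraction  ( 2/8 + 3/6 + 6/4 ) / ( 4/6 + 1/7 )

189/68

Numerator: 2/8 + 3/6 + 6/4 = 9/4
Denominator: 4/6 + 1/7 = 17/21
Divide: (9/4) · (21/17) = 189/68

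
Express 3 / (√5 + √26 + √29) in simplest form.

Group as (√26 + √29) + √5; multiply by (√26 + √29) - √5, then rationalise the remaining surd.

(-√3770 + √29 + 4*√26 + 25*√5)/86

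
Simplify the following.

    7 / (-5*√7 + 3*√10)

Multiply numerator and denominator by 3*√10 + 5*√7.
Denominator becomes -85; numerator becomes 21*√10 + 35*√7.

(-35*√7 - 21*√10)/85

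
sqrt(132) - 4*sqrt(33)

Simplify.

sqrt(132) = 2*sqrt(33); 4*sqrt(33) = 4*sqrt(33)
Combine: (2 - 4)·sqrt(33) = -2*sqrt(33)

-2*sqrt(33)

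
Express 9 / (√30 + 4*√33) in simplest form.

Multiply numerator and denominator by -4*√33 + √30.
Denominator becomes -498; numerator becomes -36*√33 + 9*√30.

(-3*√30 + 12*√33)/166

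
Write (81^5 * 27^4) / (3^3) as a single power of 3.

3^29

81^5 = 3^20; 27^4 = 3^12; 3^3 = 3^3
Combine exponents: 3^29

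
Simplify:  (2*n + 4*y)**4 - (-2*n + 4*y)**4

256*n*y*(n**2 + 4*y**2)

Binomially expand both and collect terms in (4*y), (2*n).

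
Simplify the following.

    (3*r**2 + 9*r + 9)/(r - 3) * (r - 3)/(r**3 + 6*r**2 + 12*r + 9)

3/(r + 3)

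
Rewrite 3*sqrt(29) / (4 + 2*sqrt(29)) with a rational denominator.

(-6*sqrt(29) + 87)/50

Multiply numerator and denominator by -2*sqrt(29) + 4.
Denominator becomes -100; numerator becomes -174 + 12*sqrt(29).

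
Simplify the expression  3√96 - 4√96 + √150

3√96 = 12*√6; 4√96 = 16*√6; √150 = 5*√6
Combine: (12 - 16 + 5)·√6 = √6

√6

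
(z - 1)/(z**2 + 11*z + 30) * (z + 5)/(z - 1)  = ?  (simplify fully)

1/(z + 6)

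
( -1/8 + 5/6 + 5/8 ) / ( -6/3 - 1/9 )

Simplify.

-12/19

Numerator: -1/8 + 5/6 + 5/8 = 4/3
Denominator: -6/3 - 1/9 = -19/9
Divide: (4/3) · (-9/19) = -12/19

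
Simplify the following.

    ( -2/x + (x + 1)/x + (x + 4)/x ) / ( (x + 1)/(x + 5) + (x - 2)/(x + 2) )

(2*x^3 + 17*x^2 + 41*x + 30)/(2*x^3 + 6*x^2 - 8*x)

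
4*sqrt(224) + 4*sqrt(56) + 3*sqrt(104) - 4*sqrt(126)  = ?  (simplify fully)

4*sqrt(224) = 16*sqrt(14); 4*sqrt(56) = 8*sqrt(14); 3*sqrt(104) = 6*sqrt(26); 4*sqrt(126) = 12*sqrt(14)

6*sqrt(26) + 12*sqrt(14)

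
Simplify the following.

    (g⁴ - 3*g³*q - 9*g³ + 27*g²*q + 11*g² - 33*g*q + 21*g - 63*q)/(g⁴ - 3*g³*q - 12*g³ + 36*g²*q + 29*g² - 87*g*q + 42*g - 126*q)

(g - 3)/(g - 6)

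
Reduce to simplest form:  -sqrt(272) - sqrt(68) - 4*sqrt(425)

-26*sqrt(17)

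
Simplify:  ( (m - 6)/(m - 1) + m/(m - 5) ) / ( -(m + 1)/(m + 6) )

Numerator: (m - 6)/(m - 1) + m/(m - 5) = (2*m^2 - 12*m + 30)/(m^2 - 6*m + 5)
Denominator: -(m + 1)/(m + 6) = (-m - 1)/(m + 6)
Divide: ((2*m^2 - 12*m + 30)/(m^2 - 6*m + 5)) · ((m + 6)/(-m - 1)) = (-2*m^3 + 42*m - 180)/(m^3 - 5*m^2 - m + 5)

(-2*m^3 + 42*m - 180)/(m^3 - 5*m^2 - m + 5)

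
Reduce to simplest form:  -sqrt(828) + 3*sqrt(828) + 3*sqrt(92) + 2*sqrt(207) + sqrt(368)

28*sqrt(23)

sqrt(828) = 6*sqrt(23); 3*sqrt(828) = 18*sqrt(23); 3*sqrt(92) = 6*sqrt(23); 2*sqrt(207) = 6*sqrt(23); sqrt(368) = 4*sqrt(23)
Combine: (-6 + 18 + 6 + 6 + 4)·sqrt(23) = 28*sqrt(23)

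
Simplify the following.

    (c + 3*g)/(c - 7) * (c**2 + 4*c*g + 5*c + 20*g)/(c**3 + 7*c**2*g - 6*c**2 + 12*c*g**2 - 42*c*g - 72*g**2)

Factor: c**2 + 4*c*g + 5*c + 20*g = (c + 4*g)*(c + 5);  c**3 + 7*c**2*g - 6*c**2 + 12*c*g**2 - 42*c*g - 72*g**2 = (c + 4*g)*(c + 3*g)*(c - 6)
Cancel the common factors (c + 3*g), (c + 4*g).

(c + 5)/(c**2 - 13*c + 42)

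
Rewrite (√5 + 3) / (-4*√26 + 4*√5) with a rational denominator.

Multiply numerator and denominator by 4*√5 + 4*√26.
Denominator becomes -336; numerator becomes 20 + 12*√5 + 4*√130 + 12*√26.

(-3*√26 - √130 - 3*√5 - 5)/84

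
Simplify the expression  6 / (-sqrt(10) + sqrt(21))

Multiply numerator and denominator by sqrt(10) + sqrt(21).
Denominator becomes 11; numerator becomes 6*sqrt(10) + 6*sqrt(21).

(6*sqrt(10) + 6*sqrt(21))/11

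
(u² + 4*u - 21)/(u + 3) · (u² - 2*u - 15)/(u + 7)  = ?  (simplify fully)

u² - 8*u + 15

Factor: u² + 4*u - 21 = (u + 7)·(u - 3);  u² - 2*u - 15 = (u + 3)·(u - 5)
Cancel the common factors (u + 7), (u + 3).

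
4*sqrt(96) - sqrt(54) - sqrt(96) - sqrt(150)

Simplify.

4*sqrt(6)

4*sqrt(96) = 16*sqrt(6); sqrt(54) = 3*sqrt(6); sqrt(96) = 4*sqrt(6); sqrt(150) = 5*sqrt(6)
Combine: (16 - 3 - 4 - 5)·sqrt(6) = 4*sqrt(6)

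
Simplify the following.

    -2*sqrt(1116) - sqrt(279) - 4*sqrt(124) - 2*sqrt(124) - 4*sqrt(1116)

-51*sqrt(31)

2*sqrt(1116) = 12*sqrt(31); sqrt(279) = 3*sqrt(31); 4*sqrt(124) = 8*sqrt(31); 2*sqrt(124) = 4*sqrt(31); 4*sqrt(1116) = 24*sqrt(31)
Combine: (-12 - 3 - 8 - 4 - 24)·sqrt(31) = -51*sqrt(31)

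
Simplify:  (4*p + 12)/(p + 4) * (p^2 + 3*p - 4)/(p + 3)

4*p - 4

Factor: 4*p + 12 = 4*(p + 3);  p^2 + 3*p - 4 = (p - 1)*(p + 4)
Cancel the common factors (p + 4), (p + 3).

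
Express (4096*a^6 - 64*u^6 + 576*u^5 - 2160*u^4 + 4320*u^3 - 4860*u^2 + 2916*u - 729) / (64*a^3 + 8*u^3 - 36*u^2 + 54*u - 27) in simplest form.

Difference of sixth powers: factor out (64*a^3 + (2*u - 3)^3).

64*a^3 - 8*u^3 + 36*u^2 - 54*u + 27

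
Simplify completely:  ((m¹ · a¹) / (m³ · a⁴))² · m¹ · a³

1/(a³*m³)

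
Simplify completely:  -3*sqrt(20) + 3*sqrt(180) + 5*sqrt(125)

3*sqrt(20) = 6*sqrt(5); 3*sqrt(180) = 18*sqrt(5); 5*sqrt(125) = 25*sqrt(5)
Combine: (-6 + 18 + 25)·sqrt(5) = 37*sqrt(5)

37*sqrt(5)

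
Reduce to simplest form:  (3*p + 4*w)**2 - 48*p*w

(3*p - 4*w)**2

After expansion: 9*p**2 - 24*p*w + 16*w**2 — a perfect-square trinomial.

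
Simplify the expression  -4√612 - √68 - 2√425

-36*√17

4√612 = 24*√17; √68 = 2*√17; 2√425 = 10*√17
Combine: (-24 - 2 - 10)·√17 = -36*√17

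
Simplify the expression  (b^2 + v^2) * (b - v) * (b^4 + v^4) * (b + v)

b^8 - v^8

(b+v)(b-v) = b^2 - v^2; continue pairing.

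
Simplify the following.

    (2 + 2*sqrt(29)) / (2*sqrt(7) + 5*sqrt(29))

(-4*sqrt(203) - 4*sqrt(7) + 10*sqrt(29) + 290)/697

Multiply numerator and denominator by -2*sqrt(7) + 5*sqrt(29).
Denominator becomes 697; numerator becomes -4*sqrt(203) - 4*sqrt(7) + 10*sqrt(29) + 290.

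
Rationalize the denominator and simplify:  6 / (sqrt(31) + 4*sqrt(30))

Multiply numerator and denominator by -4*sqrt(30) + sqrt(31).
Denominator becomes -449; numerator becomes -24*sqrt(30) + 6*sqrt(31).

(-6*sqrt(31) + 24*sqrt(30))/449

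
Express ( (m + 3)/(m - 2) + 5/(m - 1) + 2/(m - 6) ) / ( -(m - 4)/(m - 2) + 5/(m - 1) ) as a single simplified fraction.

(-m**3 - 3*m**2 + 61*m - 82)/(m**3 - 16*m**2 + 74*m - 84)

Numerator: (m + 3)/(m - 2) + 5/(m - 1) + 2/(m - 6) = (m**3 + 3*m**2 - 61*m + 82)/(m**3 - 9*m**2 + 20*m - 12)
Denominator: -(m - 4)/(m - 2) + 5/(m - 1) = (-m**2 + 10*m - 14)/(m**2 - 3*m + 2)
Divide: ((m**3 + 3*m**2 - 61*m + 82)/(m**3 - 9*m**2 + 20*m - 12)) · ((m**2 - 3*m + 2)/(-m**2 + 10*m - 14)) = (-m**3 - 3*m**2 + 61*m - 82)/(m**3 - 16*m**2 + 74*m - 84)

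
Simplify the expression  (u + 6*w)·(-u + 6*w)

Difference of squares with P = 6*w, Q = u.

-u² + 36*w²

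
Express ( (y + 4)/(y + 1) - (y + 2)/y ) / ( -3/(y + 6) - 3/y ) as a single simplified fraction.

Numerator: (y + 4)/(y + 1) - (y + 2)/y = (y - 2)/(y² + y)
Denominator: -3/(y + 6) - 3/y = (-6*y - 18)/(y² + 6*y)
Divide: ((y - 2)/(y² + y)) · ((y² + 6*y)/(-6*y - 18)) = (-y² - 4*y + 12)/(6*y² + 24*y + 18)

(-y² - 4*y + 12)/(6*y² + 24*y + 18)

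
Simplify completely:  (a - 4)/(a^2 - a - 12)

Factor: a^2 - a - 12 = (a + 3)*(a - 4)
Cancel the common factor (a - 4).

1/(a + 3)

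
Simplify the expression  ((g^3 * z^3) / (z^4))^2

Inside the bracket: g^3 * (z^-1)
Raise to the power 2: g^6 * (z^-2)

g^6/z^2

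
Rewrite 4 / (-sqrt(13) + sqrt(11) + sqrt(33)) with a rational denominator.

(-124*sqrt(13) - 36*sqrt(33) + 140*sqrt(11) + 88*sqrt(39))/491

Group as (sqrt(11) + sqrt(33)) - sqrt(13); multiply by (sqrt(11) + sqrt(33)) + sqrt(13), then rationalise the remaining surd.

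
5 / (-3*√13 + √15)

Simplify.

Multiply numerator and denominator by √15 + 3*√13.
Denominator becomes -102; numerator becomes 5*√15 + 15*√13.

(-15*√13 - 5*√15)/102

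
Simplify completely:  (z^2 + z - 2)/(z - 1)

Factor: z^2 + z - 2 = (z + 2)*(z - 1)
Cancel the common factor (z - 1).

z + 2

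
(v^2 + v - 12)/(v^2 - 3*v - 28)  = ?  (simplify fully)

Factor: v^2 + v - 12 = (v - 3)*(v + 4);  v^2 - 3*v - 28 = (v - 7)*(v + 4)
Cancel the common factor (v + 4).

(v - 3)/(v - 7)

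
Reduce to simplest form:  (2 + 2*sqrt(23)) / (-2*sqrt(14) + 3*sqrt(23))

(4*sqrt(14) + 6*sqrt(23) + 4*sqrt(322) + 138)/151

Multiply numerator and denominator by 2*sqrt(14) + 3*sqrt(23).
Denominator becomes 151; numerator becomes 4*sqrt(14) + 6*sqrt(23) + 4*sqrt(322) + 138.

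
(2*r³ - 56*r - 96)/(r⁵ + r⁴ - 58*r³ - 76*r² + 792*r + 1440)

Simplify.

2/(r² + r - 30)

Factor: 2*r³ - 56*r - 96 = 2·(r + 4)·(r - 6)·(r + 2);  r⁵ + r⁴ - 58*r³ - 76*r² + 792*r + 1440 = (r + 6)·(r + 4)·(r + 2)·(r - 5)·(r - 6)
Cancel the common factors (r + 2), (r + 4), (r - 6).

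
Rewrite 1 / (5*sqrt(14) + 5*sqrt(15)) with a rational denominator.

(-sqrt(14) + sqrt(15))/5

Multiply numerator and denominator by -5*sqrt(15) + 5*sqrt(14).
Denominator becomes -25; numerator becomes -5*sqrt(15) + 5*sqrt(14).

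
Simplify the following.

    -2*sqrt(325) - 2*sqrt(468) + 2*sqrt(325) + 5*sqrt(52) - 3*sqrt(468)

-20*sqrt(13)

2*sqrt(325) = 10*sqrt(13); 2*sqrt(468) = 12*sqrt(13); 2*sqrt(325) = 10*sqrt(13); 5*sqrt(52) = 10*sqrt(13); 3*sqrt(468) = 18*sqrt(13)
Combine: (-10 - 12 + 10 + 10 - 18)·sqrt(13) = -20*sqrt(13)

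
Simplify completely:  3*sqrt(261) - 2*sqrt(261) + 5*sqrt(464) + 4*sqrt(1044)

47*sqrt(29)

3*sqrt(261) = 9*sqrt(29); 2*sqrt(261) = 6*sqrt(29); 5*sqrt(464) = 20*sqrt(29); 4*sqrt(1044) = 24*sqrt(29)
Combine: (9 - 6 + 20 + 24)·sqrt(29) = 47*sqrt(29)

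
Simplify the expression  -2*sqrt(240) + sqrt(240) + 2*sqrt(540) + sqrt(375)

2*sqrt(240) = 8*sqrt(15); sqrt(240) = 4*sqrt(15); 2*sqrt(540) = 12*sqrt(15); sqrt(375) = 5*sqrt(15)
Combine: (-8 + 4 + 12 + 5)·sqrt(15) = 13*sqrt(15)

13*sqrt(15)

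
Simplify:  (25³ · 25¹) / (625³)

25³ = 5^6; 25¹ = 5^2; 625³ = 5^12
Combine exponents: 5^(-4)

5^(-4)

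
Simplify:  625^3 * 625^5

5^32

625^3 = 5^12; 625^5 = 5^20
Combine exponents: 5^32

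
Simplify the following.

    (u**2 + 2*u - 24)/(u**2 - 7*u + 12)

Factor: u**2 + 2*u - 24 = (u - 4)*(u + 6);  u**2 - 7*u + 12 = (u - 3)*(u - 4)
Cancel the common factor (u - 4).

(u + 6)/(u - 3)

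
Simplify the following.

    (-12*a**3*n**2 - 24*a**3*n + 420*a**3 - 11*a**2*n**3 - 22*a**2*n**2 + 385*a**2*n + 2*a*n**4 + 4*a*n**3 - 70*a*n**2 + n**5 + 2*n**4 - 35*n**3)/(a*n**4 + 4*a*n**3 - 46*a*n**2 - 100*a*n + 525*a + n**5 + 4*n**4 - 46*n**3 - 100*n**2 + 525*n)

(-12*a**2 + a*n + n**2)/(n**2 + 2*n - 15)

Factor: -12*a**3*n**2 - 24*a**3*n + 420*a**3 - 11*a**2*n**3 - 22*a**2*n**2 + 385*a**2*n + 2*a*n**4 + 4*a*n**3 - 70*a*n**2 + n**5 + 2*n**4 - 35*n**3 = (4*a + n)*(-3*a + n)*(n - 5)*(n + 7)*(a + n);  a*n**4 + 4*a*n**3 - 46*a*n**2 - 100*a*n + 525*a + n**5 + 4*n**4 - 46*n**3 - 100*n**2 + 525*n = (n + 7)*(n - 3)*(a + n)*(n + 5)*(n - 5)
Cancel the common factors (n - 5), (a + n), (n + 7).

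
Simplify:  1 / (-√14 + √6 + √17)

(-9*√14 + 3*√17 + 25*√6 + 4*√357)/327

Group as (√6 + √17) - √14; multiply by (√6 + √17) + √14, then rationalise the remaining surd.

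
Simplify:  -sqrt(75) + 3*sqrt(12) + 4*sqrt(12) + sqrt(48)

13*sqrt(3)

sqrt(75) = 5*sqrt(3); 3*sqrt(12) = 6*sqrt(3); 4*sqrt(12) = 8*sqrt(3); sqrt(48) = 4*sqrt(3)
Combine: (-5 + 6 + 8 + 4)·sqrt(3) = 13*sqrt(3)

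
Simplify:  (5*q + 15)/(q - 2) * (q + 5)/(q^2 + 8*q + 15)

Factor: 5*q + 15 = 5*(q + 3);  q^2 + 8*q + 15 = (q + 3)*(q + 5)
Cancel the common factors (q + 3), (q + 5).

5/(q - 2)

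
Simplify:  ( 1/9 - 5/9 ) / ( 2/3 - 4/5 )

10/3

Numerator: 1/9 - 5/9 = -4/9
Denominator: 2/3 - 4/5 = -2/15
Divide: (-4/9) · (-15/2) = 10/3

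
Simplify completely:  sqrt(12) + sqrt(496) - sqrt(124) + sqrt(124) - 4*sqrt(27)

-10*sqrt(3) + 4*sqrt(31)

sqrt(12) = 2*sqrt(3); sqrt(496) = 4*sqrt(31); sqrt(124) = 2*sqrt(31); sqrt(124) = 2*sqrt(31); 4*sqrt(27) = 12*sqrt(3)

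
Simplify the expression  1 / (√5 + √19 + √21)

(-2*√1995 + 3*√21 + 7*√19 + 35*√5)/371

Group as (√5 + √19) + √21; multiply by (√5 + √19) - √21, then rationalise the remaining surd.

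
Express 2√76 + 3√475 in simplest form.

2√76 = 4*√19; 3√475 = 15*√19
Combine: (4 + 15)·√19 = 19*√19

19*√19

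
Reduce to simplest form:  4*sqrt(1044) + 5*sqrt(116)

4*sqrt(1044) = 24*sqrt(29); 5*sqrt(116) = 10*sqrt(29)
Combine: (24 + 10)·sqrt(29) = 34*sqrt(29)

34*sqrt(29)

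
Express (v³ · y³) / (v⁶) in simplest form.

y³/v³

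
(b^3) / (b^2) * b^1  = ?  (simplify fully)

b^2

Quotient: b^1
Multiply by b^1: add exponents.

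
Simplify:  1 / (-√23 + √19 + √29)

(-25*√23 + 13*√29 + 33*√19 + 2*√12673)/1579

Group as (√19 + √29) - √23; multiply by (√19 + √29) + √23, then rationalise the remaining surd.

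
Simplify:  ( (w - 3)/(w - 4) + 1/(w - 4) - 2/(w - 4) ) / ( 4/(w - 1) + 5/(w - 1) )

Numerator: (w - 3)/(w - 4) + 1/(w - 4) - 2/(w - 4) = 1
Denominator: 4/(w - 1) + 5/(w - 1) = 9/(w - 1)
Divide: (1) · (w/9 - 1/9) = w/9 - 1/9

w/9 - 1/9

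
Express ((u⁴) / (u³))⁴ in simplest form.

Inside the bracket: u¹
Raise to the power 4: u⁴

u⁴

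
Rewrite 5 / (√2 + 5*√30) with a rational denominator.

Multiply numerator and denominator by -5*√30 + √2.
Denominator becomes -748; numerator becomes -25*√30 + 5*√2.

(-5*√2 + 25*√30)/748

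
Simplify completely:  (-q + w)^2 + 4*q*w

After expansion: q^2 + 2*q*w + w^2 — a perfect-square trinomial.

(q + w)^2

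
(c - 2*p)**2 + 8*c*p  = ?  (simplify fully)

Expanding gives c**2 + 4*c*p + 4*p**2, a perfect square.

(c + 2*p)**2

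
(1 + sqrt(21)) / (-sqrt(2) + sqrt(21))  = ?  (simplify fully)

Multiply numerator and denominator by sqrt(2) + sqrt(21).
Denominator becomes 19; numerator becomes sqrt(2) + sqrt(21) + sqrt(42) + 21.

(sqrt(2) + sqrt(21) + sqrt(42) + 21)/19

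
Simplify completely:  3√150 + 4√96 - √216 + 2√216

3√150 = 15*√6; 4√96 = 16*√6; √216 = 6*√6; 2√216 = 12*√6
Combine: (15 + 16 - 6 + 12)·√6 = 37*√6

37*√6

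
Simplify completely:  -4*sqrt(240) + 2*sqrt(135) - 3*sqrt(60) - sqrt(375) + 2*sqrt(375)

-11*sqrt(15)

4*sqrt(240) = 16*sqrt(15); 2*sqrt(135) = 6*sqrt(15); 3*sqrt(60) = 6*sqrt(15); sqrt(375) = 5*sqrt(15); 2*sqrt(375) = 10*sqrt(15)
Combine: (-16 + 6 - 6 - 5 + 10)·sqrt(15) = -11*sqrt(15)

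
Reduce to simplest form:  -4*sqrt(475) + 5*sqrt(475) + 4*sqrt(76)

4*sqrt(475) = 20*sqrt(19); 5*sqrt(475) = 25*sqrt(19); 4*sqrt(76) = 8*sqrt(19)
Combine: (-20 + 25 + 8)·sqrt(19) = 13*sqrt(19)

13*sqrt(19)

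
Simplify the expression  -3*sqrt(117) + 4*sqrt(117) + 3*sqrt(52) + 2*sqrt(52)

3*sqrt(117) = 9*sqrt(13); 4*sqrt(117) = 12*sqrt(13); 3*sqrt(52) = 6*sqrt(13); 2*sqrt(52) = 4*sqrt(13)
Combine: (-9 + 12 + 6 + 4)·sqrt(13) = 13*sqrt(13)

13*sqrt(13)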